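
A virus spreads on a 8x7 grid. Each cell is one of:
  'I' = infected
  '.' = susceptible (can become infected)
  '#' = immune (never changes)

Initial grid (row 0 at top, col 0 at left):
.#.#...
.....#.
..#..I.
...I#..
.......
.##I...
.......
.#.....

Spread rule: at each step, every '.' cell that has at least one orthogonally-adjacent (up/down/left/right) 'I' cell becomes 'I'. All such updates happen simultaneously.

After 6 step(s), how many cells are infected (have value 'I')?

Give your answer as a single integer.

Step 0 (initial): 3 infected
Step 1: +8 new -> 11 infected
Step 2: +12 new -> 23 infected
Step 3: +12 new -> 35 infected
Step 4: +8 new -> 43 infected
Step 5: +4 new -> 47 infected
Step 6: +1 new -> 48 infected

Answer: 48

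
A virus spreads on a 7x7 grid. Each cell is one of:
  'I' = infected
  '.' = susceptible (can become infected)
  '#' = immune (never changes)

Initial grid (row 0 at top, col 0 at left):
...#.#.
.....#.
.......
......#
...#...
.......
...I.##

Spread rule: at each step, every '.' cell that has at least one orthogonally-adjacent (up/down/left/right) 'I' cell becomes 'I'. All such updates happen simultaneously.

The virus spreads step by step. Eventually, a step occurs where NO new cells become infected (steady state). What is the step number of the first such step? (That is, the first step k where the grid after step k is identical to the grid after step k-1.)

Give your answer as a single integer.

Step 0 (initial): 1 infected
Step 1: +3 new -> 4 infected
Step 2: +3 new -> 7 infected
Step 3: +5 new -> 12 infected
Step 4: +6 new -> 18 infected
Step 5: +7 new -> 25 infected
Step 6: +6 new -> 31 infected
Step 7: +6 new -> 37 infected
Step 8: +3 new -> 40 infected
Step 9: +2 new -> 42 infected
Step 10: +0 new -> 42 infected

Answer: 10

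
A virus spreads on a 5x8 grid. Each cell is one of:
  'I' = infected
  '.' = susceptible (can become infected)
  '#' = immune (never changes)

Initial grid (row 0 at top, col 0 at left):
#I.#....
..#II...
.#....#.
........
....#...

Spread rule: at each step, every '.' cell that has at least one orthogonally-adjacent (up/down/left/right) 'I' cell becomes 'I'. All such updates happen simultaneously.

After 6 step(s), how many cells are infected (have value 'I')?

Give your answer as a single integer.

Step 0 (initial): 3 infected
Step 1: +6 new -> 9 infected
Step 2: +7 new -> 16 infected
Step 3: +6 new -> 22 infected
Step 4: +7 new -> 29 infected
Step 5: +4 new -> 33 infected
Step 6: +1 new -> 34 infected

Answer: 34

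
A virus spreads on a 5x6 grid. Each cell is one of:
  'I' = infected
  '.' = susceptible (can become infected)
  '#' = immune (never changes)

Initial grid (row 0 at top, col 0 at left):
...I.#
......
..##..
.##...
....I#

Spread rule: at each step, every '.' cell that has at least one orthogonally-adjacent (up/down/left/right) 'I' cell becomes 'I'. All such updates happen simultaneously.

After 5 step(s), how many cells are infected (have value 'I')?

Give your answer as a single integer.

Step 0 (initial): 2 infected
Step 1: +5 new -> 7 infected
Step 2: +7 new -> 14 infected
Step 3: +5 new -> 19 infected
Step 4: +3 new -> 22 infected
Step 5: +2 new -> 24 infected

Answer: 24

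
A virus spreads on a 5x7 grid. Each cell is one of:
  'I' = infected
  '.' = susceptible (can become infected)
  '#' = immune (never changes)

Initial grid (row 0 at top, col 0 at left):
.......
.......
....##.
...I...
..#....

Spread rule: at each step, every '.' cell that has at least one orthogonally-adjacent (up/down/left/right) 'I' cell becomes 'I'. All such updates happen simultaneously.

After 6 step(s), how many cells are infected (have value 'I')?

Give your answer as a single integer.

Step 0 (initial): 1 infected
Step 1: +4 new -> 5 infected
Step 2: +5 new -> 10 infected
Step 3: +8 new -> 18 infected
Step 4: +8 new -> 26 infected
Step 5: +4 new -> 30 infected
Step 6: +2 new -> 32 infected

Answer: 32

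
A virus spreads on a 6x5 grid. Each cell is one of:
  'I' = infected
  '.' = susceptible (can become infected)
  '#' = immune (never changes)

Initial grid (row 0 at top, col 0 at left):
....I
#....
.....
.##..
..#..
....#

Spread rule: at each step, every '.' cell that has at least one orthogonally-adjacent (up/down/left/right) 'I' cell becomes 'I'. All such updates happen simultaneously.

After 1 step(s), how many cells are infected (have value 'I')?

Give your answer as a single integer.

Step 0 (initial): 1 infected
Step 1: +2 new -> 3 infected

Answer: 3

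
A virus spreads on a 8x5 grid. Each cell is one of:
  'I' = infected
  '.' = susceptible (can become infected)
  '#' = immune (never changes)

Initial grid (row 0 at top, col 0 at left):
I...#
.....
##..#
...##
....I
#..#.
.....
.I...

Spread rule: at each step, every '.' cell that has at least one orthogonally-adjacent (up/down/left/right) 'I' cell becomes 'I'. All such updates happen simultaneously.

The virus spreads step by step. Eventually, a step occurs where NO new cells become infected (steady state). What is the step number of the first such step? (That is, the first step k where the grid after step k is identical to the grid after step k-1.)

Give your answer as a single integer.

Step 0 (initial): 3 infected
Step 1: +7 new -> 10 infected
Step 2: +8 new -> 18 infected
Step 3: +7 new -> 25 infected
Step 4: +4 new -> 29 infected
Step 5: +3 new -> 32 infected
Step 6: +0 new -> 32 infected

Answer: 6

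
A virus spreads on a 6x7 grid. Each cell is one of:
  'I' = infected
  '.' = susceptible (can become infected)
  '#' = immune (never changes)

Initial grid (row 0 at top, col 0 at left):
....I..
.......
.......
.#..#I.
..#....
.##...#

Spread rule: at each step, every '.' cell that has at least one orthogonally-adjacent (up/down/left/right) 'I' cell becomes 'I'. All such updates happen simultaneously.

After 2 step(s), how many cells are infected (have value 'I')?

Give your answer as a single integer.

Answer: 17

Derivation:
Step 0 (initial): 2 infected
Step 1: +6 new -> 8 infected
Step 2: +9 new -> 17 infected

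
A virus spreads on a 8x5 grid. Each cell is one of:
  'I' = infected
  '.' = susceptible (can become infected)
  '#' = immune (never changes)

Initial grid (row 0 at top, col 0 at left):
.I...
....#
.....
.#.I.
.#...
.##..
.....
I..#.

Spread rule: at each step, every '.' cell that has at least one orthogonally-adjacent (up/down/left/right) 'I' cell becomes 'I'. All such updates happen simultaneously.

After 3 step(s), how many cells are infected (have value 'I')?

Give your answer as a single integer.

Answer: 31

Derivation:
Step 0 (initial): 3 infected
Step 1: +9 new -> 12 infected
Step 2: +13 new -> 25 infected
Step 3: +6 new -> 31 infected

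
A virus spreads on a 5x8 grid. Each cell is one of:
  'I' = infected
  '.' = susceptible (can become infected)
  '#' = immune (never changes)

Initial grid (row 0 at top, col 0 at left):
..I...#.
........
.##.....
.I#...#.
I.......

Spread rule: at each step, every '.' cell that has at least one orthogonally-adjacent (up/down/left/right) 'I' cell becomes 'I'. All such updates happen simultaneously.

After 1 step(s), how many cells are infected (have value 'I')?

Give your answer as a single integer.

Step 0 (initial): 3 infected
Step 1: +5 new -> 8 infected

Answer: 8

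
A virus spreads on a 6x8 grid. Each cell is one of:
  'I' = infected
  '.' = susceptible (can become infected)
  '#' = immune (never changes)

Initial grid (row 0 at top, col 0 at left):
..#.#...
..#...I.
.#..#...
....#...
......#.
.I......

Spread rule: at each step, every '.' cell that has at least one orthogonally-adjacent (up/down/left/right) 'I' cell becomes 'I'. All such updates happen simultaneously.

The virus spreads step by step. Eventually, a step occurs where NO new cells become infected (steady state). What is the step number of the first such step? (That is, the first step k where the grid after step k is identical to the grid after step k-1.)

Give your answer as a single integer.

Step 0 (initial): 2 infected
Step 1: +7 new -> 9 infected
Step 2: +10 new -> 19 infected
Step 3: +7 new -> 26 infected
Step 4: +9 new -> 35 infected
Step 5: +3 new -> 38 infected
Step 6: +2 new -> 40 infected
Step 7: +1 new -> 41 infected
Step 8: +0 new -> 41 infected

Answer: 8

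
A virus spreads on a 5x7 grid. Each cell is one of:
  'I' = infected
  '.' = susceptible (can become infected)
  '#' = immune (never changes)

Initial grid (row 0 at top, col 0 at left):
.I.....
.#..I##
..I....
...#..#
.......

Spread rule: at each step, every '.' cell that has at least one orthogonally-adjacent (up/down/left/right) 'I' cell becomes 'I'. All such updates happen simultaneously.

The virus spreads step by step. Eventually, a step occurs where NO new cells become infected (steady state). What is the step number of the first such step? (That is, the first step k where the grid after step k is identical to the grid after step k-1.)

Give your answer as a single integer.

Step 0 (initial): 3 infected
Step 1: +9 new -> 12 infected
Step 2: +8 new -> 20 infected
Step 3: +7 new -> 27 infected
Step 4: +2 new -> 29 infected
Step 5: +1 new -> 30 infected
Step 6: +0 new -> 30 infected

Answer: 6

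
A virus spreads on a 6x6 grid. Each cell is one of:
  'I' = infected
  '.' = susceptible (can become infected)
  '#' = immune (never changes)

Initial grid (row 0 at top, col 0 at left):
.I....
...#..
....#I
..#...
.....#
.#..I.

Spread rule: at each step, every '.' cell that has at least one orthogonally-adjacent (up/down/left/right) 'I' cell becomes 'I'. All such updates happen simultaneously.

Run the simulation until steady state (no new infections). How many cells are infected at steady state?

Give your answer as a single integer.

Answer: 31

Derivation:
Step 0 (initial): 3 infected
Step 1: +8 new -> 11 infected
Step 2: +9 new -> 20 infected
Step 3: +6 new -> 26 infected
Step 4: +3 new -> 29 infected
Step 5: +1 new -> 30 infected
Step 6: +1 new -> 31 infected
Step 7: +0 new -> 31 infected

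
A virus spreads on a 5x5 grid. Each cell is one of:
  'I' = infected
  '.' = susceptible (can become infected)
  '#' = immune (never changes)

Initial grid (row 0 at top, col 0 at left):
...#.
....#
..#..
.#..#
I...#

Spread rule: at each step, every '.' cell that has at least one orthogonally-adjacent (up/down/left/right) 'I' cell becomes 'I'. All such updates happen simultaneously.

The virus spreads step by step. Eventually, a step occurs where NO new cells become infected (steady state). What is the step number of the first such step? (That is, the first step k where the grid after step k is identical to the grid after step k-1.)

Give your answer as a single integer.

Step 0 (initial): 1 infected
Step 1: +2 new -> 3 infected
Step 2: +2 new -> 5 infected
Step 3: +4 new -> 9 infected
Step 4: +3 new -> 12 infected
Step 5: +3 new -> 15 infected
Step 6: +3 new -> 18 infected
Step 7: +0 new -> 18 infected

Answer: 7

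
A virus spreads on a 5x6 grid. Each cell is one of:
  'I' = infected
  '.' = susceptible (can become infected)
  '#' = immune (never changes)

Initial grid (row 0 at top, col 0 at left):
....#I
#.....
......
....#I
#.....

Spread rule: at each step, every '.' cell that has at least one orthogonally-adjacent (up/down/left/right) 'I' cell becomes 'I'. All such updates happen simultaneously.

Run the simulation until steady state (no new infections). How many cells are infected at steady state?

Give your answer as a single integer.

Answer: 26

Derivation:
Step 0 (initial): 2 infected
Step 1: +3 new -> 5 infected
Step 2: +3 new -> 8 infected
Step 3: +3 new -> 11 infected
Step 4: +5 new -> 16 infected
Step 5: +5 new -> 21 infected
Step 6: +3 new -> 24 infected
Step 7: +2 new -> 26 infected
Step 8: +0 new -> 26 infected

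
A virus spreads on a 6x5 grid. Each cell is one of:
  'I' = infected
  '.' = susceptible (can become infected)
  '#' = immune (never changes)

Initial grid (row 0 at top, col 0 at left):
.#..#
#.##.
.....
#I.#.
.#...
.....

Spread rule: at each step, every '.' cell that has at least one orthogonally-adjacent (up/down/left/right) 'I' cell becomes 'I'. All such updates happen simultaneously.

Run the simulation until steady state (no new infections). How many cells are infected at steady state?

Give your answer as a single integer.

Answer: 19

Derivation:
Step 0 (initial): 1 infected
Step 1: +2 new -> 3 infected
Step 2: +4 new -> 7 infected
Step 3: +3 new -> 10 infected
Step 4: +4 new -> 14 infected
Step 5: +4 new -> 18 infected
Step 6: +1 new -> 19 infected
Step 7: +0 new -> 19 infected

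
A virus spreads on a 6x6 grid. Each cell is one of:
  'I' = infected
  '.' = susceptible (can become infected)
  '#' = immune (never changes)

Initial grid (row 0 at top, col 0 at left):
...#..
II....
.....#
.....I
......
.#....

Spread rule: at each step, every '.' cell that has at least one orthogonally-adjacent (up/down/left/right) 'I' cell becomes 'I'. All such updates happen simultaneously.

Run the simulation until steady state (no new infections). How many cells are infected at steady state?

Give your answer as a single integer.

Step 0 (initial): 3 infected
Step 1: +7 new -> 10 infected
Step 2: +9 new -> 19 infected
Step 3: +7 new -> 26 infected
Step 4: +5 new -> 31 infected
Step 5: +2 new -> 33 infected
Step 6: +0 new -> 33 infected

Answer: 33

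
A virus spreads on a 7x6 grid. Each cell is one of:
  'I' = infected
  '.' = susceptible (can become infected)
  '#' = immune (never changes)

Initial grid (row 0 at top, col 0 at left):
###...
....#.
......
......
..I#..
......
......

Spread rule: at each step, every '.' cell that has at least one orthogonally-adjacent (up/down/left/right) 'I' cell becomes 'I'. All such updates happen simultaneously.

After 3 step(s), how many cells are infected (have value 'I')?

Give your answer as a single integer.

Answer: 20

Derivation:
Step 0 (initial): 1 infected
Step 1: +3 new -> 4 infected
Step 2: +7 new -> 11 infected
Step 3: +9 new -> 20 infected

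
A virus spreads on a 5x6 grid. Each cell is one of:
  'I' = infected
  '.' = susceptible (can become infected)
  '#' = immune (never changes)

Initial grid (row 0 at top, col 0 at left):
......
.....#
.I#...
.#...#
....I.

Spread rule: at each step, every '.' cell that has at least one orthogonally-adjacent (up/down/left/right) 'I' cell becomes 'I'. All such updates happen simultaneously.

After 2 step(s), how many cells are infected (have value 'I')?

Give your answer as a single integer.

Step 0 (initial): 2 infected
Step 1: +5 new -> 7 infected
Step 2: +7 new -> 14 infected

Answer: 14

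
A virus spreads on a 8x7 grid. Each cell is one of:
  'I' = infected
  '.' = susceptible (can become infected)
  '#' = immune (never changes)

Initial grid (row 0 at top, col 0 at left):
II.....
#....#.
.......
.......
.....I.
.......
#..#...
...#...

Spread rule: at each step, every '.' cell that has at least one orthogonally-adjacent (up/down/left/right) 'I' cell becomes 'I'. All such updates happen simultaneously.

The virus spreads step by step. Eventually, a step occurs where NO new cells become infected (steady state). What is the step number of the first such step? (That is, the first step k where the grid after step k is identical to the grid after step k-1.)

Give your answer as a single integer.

Step 0 (initial): 3 infected
Step 1: +6 new -> 9 infected
Step 2: +10 new -> 19 infected
Step 3: +13 new -> 32 infected
Step 4: +10 new -> 42 infected
Step 5: +4 new -> 46 infected
Step 6: +3 new -> 49 infected
Step 7: +1 new -> 50 infected
Step 8: +1 new -> 51 infected
Step 9: +0 new -> 51 infected

Answer: 9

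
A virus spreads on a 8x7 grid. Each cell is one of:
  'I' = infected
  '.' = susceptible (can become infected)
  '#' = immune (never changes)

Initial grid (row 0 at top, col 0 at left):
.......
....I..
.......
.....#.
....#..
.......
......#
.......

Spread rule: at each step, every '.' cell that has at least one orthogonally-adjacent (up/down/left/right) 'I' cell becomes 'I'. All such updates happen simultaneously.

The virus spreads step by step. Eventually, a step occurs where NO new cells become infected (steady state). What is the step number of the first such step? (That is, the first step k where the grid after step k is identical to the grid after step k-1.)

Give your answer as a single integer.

Answer: 11

Derivation:
Step 0 (initial): 1 infected
Step 1: +4 new -> 5 infected
Step 2: +7 new -> 12 infected
Step 3: +6 new -> 18 infected
Step 4: +6 new -> 24 infected
Step 5: +6 new -> 30 infected
Step 6: +7 new -> 37 infected
Step 7: +6 new -> 43 infected
Step 8: +5 new -> 48 infected
Step 9: +3 new -> 51 infected
Step 10: +2 new -> 53 infected
Step 11: +0 new -> 53 infected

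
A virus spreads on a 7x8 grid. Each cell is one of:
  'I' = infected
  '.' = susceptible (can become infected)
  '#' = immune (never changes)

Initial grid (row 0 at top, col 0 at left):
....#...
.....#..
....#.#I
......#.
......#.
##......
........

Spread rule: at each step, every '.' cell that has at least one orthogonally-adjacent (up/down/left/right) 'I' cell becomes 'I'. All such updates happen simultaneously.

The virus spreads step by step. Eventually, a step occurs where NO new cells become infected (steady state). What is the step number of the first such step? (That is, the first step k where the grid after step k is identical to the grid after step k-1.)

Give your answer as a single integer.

Answer: 16

Derivation:
Step 0 (initial): 1 infected
Step 1: +2 new -> 3 infected
Step 2: +3 new -> 6 infected
Step 3: +2 new -> 8 infected
Step 4: +3 new -> 11 infected
Step 5: +2 new -> 13 infected
Step 6: +3 new -> 16 infected
Step 7: +4 new -> 20 infected
Step 8: +5 new -> 25 infected
Step 9: +3 new -> 28 infected
Step 10: +4 new -> 32 infected
Step 11: +5 new -> 37 infected
Step 12: +5 new -> 42 infected
Step 13: +3 new -> 45 infected
Step 14: +2 new -> 47 infected
Step 15: +1 new -> 48 infected
Step 16: +0 new -> 48 infected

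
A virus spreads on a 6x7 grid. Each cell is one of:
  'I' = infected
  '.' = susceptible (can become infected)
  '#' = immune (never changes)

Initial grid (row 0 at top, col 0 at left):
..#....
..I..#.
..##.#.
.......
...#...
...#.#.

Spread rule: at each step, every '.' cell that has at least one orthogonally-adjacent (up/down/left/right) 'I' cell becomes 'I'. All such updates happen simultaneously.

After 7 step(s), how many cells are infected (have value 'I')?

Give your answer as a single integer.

Step 0 (initial): 1 infected
Step 1: +2 new -> 3 infected
Step 2: +5 new -> 8 infected
Step 3: +5 new -> 13 infected
Step 4: +5 new -> 18 infected
Step 5: +7 new -> 25 infected
Step 6: +6 new -> 31 infected
Step 7: +2 new -> 33 infected

Answer: 33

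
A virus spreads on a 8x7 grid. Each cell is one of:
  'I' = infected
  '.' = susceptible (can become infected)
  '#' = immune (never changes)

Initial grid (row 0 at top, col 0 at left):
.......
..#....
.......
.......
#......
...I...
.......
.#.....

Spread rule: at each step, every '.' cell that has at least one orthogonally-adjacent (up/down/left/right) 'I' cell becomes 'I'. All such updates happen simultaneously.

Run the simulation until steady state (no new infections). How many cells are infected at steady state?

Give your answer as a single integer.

Answer: 53

Derivation:
Step 0 (initial): 1 infected
Step 1: +4 new -> 5 infected
Step 2: +8 new -> 13 infected
Step 3: +11 new -> 24 infected
Step 4: +9 new -> 33 infected
Step 5: +8 new -> 41 infected
Step 6: +6 new -> 47 infected
Step 7: +4 new -> 51 infected
Step 8: +2 new -> 53 infected
Step 9: +0 new -> 53 infected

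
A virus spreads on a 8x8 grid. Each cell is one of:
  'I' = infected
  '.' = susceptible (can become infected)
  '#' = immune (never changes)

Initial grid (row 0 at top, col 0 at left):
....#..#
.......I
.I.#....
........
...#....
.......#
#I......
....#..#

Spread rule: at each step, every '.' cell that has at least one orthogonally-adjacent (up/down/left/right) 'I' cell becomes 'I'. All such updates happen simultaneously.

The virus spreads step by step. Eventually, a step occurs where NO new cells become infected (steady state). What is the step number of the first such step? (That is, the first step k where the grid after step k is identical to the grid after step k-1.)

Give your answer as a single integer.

Step 0 (initial): 3 infected
Step 1: +9 new -> 12 infected
Step 2: +15 new -> 27 infected
Step 3: +14 new -> 41 infected
Step 4: +7 new -> 48 infected
Step 5: +6 new -> 54 infected
Step 6: +2 new -> 56 infected
Step 7: +0 new -> 56 infected

Answer: 7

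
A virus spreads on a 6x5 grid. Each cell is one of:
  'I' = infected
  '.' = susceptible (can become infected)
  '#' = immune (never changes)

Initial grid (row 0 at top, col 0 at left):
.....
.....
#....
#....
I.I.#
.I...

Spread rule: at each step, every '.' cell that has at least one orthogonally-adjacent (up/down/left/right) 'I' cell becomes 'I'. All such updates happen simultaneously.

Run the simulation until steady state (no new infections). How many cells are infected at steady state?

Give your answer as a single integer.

Answer: 27

Derivation:
Step 0 (initial): 3 infected
Step 1: +5 new -> 8 infected
Step 2: +4 new -> 12 infected
Step 3: +5 new -> 17 infected
Step 4: +4 new -> 21 infected
Step 5: +4 new -> 25 infected
Step 6: +2 new -> 27 infected
Step 7: +0 new -> 27 infected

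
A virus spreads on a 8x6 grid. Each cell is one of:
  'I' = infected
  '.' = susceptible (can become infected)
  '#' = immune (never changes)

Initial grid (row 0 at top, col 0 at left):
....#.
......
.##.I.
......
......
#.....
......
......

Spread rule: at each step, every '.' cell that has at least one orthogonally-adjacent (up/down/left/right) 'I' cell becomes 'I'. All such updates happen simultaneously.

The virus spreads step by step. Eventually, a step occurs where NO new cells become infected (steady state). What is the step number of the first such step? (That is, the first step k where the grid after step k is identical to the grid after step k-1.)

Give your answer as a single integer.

Answer: 10

Derivation:
Step 0 (initial): 1 infected
Step 1: +4 new -> 5 infected
Step 2: +5 new -> 10 infected
Step 3: +7 new -> 17 infected
Step 4: +7 new -> 24 infected
Step 5: +8 new -> 32 infected
Step 6: +7 new -> 39 infected
Step 7: +2 new -> 41 infected
Step 8: +2 new -> 43 infected
Step 9: +1 new -> 44 infected
Step 10: +0 new -> 44 infected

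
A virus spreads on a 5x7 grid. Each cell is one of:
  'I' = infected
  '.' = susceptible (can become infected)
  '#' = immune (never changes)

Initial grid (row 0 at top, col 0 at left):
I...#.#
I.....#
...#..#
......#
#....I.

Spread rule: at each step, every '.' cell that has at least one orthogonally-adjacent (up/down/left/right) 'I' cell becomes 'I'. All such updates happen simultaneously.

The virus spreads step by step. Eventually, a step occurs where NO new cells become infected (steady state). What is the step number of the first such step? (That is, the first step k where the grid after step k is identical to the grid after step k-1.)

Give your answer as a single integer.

Step 0 (initial): 3 infected
Step 1: +6 new -> 9 infected
Step 2: +7 new -> 16 infected
Step 3: +8 new -> 24 infected
Step 4: +4 new -> 28 infected
Step 5: +0 new -> 28 infected

Answer: 5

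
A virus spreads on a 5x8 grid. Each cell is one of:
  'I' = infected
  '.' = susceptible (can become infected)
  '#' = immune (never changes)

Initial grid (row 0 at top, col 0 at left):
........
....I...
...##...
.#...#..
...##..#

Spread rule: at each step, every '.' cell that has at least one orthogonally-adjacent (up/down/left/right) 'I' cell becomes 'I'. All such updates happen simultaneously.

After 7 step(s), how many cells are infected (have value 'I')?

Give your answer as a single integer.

Step 0 (initial): 1 infected
Step 1: +3 new -> 4 infected
Step 2: +5 new -> 9 infected
Step 3: +6 new -> 15 infected
Step 4: +7 new -> 22 infected
Step 5: +6 new -> 28 infected
Step 6: +4 new -> 32 infected
Step 7: +1 new -> 33 infected

Answer: 33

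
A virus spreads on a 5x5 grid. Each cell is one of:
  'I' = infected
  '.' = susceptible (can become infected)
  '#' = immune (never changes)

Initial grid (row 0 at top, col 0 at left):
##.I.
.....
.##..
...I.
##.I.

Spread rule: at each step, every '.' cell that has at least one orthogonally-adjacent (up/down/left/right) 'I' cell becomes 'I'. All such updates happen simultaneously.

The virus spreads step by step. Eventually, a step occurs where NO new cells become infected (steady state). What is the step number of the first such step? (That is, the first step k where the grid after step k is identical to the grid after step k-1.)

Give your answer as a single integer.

Step 0 (initial): 3 infected
Step 1: +8 new -> 11 infected
Step 2: +4 new -> 15 infected
Step 3: +2 new -> 17 infected
Step 4: +2 new -> 19 infected
Step 5: +0 new -> 19 infected

Answer: 5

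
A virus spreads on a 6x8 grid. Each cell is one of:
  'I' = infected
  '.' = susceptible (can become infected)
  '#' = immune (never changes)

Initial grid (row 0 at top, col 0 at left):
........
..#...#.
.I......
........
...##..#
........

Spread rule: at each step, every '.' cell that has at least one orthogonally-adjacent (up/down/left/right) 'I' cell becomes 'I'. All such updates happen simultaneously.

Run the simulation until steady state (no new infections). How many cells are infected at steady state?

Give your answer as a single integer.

Answer: 43

Derivation:
Step 0 (initial): 1 infected
Step 1: +4 new -> 5 infected
Step 2: +6 new -> 11 infected
Step 3: +8 new -> 19 infected
Step 4: +6 new -> 25 infected
Step 5: +5 new -> 30 infected
Step 6: +5 new -> 35 infected
Step 7: +5 new -> 40 infected
Step 8: +2 new -> 42 infected
Step 9: +1 new -> 43 infected
Step 10: +0 new -> 43 infected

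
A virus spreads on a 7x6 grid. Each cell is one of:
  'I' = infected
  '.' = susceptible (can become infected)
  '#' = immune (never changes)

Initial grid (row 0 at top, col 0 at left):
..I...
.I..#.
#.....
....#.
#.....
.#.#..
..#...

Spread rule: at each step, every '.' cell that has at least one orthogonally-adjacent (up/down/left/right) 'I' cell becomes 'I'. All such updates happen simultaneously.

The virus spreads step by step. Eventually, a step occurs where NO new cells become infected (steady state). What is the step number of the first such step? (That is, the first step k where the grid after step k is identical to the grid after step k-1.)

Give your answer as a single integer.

Step 0 (initial): 2 infected
Step 1: +5 new -> 7 infected
Step 2: +5 new -> 12 infected
Step 3: +5 new -> 17 infected
Step 4: +4 new -> 21 infected
Step 5: +3 new -> 24 infected
Step 6: +2 new -> 26 infected
Step 7: +2 new -> 28 infected
Step 8: +2 new -> 30 infected
Step 9: +2 new -> 32 infected
Step 10: +0 new -> 32 infected

Answer: 10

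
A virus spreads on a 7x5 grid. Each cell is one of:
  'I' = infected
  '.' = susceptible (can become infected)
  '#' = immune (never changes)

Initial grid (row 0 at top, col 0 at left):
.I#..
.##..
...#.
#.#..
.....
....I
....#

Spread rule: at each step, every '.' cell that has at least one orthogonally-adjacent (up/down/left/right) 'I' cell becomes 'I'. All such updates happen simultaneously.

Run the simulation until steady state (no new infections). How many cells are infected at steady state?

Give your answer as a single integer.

Step 0 (initial): 2 infected
Step 1: +3 new -> 5 infected
Step 2: +5 new -> 10 infected
Step 3: +6 new -> 16 infected
Step 4: +5 new -> 21 infected
Step 5: +6 new -> 27 infected
Step 6: +1 new -> 28 infected
Step 7: +0 new -> 28 infected

Answer: 28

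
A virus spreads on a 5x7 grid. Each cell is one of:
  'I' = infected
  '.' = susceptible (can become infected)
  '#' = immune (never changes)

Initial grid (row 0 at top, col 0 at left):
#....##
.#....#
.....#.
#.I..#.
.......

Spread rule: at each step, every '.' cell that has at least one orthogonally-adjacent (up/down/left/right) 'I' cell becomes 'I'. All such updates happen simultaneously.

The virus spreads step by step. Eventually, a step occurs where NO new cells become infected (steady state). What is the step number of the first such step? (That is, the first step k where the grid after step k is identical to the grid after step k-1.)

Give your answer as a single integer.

Answer: 8

Derivation:
Step 0 (initial): 1 infected
Step 1: +4 new -> 5 infected
Step 2: +6 new -> 11 infected
Step 3: +6 new -> 17 infected
Step 4: +5 new -> 22 infected
Step 5: +3 new -> 25 infected
Step 6: +1 new -> 26 infected
Step 7: +1 new -> 27 infected
Step 8: +0 new -> 27 infected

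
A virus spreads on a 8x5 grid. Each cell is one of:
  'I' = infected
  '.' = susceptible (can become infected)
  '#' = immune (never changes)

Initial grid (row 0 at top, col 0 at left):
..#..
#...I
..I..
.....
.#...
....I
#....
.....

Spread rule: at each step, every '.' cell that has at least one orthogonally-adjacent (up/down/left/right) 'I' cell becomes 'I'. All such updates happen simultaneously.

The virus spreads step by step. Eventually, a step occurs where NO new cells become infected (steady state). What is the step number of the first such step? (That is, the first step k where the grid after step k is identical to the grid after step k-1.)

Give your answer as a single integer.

Answer: 7

Derivation:
Step 0 (initial): 3 infected
Step 1: +10 new -> 13 infected
Step 2: +11 new -> 24 infected
Step 3: +5 new -> 29 infected
Step 4: +5 new -> 34 infected
Step 5: +1 new -> 35 infected
Step 6: +1 new -> 36 infected
Step 7: +0 new -> 36 infected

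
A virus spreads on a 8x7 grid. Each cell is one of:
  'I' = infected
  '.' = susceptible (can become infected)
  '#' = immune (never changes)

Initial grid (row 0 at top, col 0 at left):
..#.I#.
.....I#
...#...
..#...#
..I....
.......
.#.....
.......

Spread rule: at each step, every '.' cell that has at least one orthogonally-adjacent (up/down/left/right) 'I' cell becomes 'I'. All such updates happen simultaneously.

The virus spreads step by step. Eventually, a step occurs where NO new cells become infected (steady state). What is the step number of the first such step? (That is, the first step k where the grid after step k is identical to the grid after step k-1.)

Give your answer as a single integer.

Step 0 (initial): 3 infected
Step 1: +6 new -> 9 infected
Step 2: +11 new -> 20 infected
Step 3: +9 new -> 29 infected
Step 4: +9 new -> 38 infected
Step 5: +6 new -> 44 infected
Step 6: +3 new -> 47 infected
Step 7: +1 new -> 48 infected
Step 8: +0 new -> 48 infected

Answer: 8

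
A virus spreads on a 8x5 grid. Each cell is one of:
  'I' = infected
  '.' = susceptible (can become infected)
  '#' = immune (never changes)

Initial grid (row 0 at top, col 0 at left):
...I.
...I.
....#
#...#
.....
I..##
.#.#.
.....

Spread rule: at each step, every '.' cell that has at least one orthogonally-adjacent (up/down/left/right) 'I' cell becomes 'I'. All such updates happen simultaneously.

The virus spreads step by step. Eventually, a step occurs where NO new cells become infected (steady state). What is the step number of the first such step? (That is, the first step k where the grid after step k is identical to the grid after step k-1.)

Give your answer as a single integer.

Step 0 (initial): 3 infected
Step 1: +8 new -> 11 infected
Step 2: +7 new -> 18 infected
Step 3: +9 new -> 27 infected
Step 4: +3 new -> 30 infected
Step 5: +1 new -> 31 infected
Step 6: +1 new -> 32 infected
Step 7: +1 new -> 33 infected
Step 8: +0 new -> 33 infected

Answer: 8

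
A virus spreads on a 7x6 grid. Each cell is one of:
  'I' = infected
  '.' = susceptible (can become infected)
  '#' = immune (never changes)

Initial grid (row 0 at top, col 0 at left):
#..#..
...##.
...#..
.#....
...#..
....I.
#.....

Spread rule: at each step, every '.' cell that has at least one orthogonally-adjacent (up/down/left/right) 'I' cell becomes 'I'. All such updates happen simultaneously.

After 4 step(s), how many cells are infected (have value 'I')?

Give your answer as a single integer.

Step 0 (initial): 1 infected
Step 1: +4 new -> 5 infected
Step 2: +5 new -> 10 infected
Step 3: +6 new -> 16 infected
Step 4: +5 new -> 21 infected

Answer: 21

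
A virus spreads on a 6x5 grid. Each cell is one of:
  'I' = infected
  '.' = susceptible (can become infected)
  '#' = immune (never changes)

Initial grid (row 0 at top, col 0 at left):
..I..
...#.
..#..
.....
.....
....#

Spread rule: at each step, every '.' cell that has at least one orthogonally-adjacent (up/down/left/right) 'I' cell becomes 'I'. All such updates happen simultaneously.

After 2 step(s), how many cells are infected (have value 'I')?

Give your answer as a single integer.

Step 0 (initial): 1 infected
Step 1: +3 new -> 4 infected
Step 2: +3 new -> 7 infected

Answer: 7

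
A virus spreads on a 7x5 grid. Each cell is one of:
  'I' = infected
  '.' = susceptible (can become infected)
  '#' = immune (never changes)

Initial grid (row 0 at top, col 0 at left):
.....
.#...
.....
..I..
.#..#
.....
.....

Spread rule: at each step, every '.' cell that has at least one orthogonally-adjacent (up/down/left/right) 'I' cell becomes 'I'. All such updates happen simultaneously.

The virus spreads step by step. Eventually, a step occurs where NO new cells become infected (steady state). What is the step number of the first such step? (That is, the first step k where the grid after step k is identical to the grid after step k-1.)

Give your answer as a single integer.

Step 0 (initial): 1 infected
Step 1: +4 new -> 5 infected
Step 2: +7 new -> 12 infected
Step 3: +8 new -> 20 infected
Step 4: +8 new -> 28 infected
Step 5: +4 new -> 32 infected
Step 6: +0 new -> 32 infected

Answer: 6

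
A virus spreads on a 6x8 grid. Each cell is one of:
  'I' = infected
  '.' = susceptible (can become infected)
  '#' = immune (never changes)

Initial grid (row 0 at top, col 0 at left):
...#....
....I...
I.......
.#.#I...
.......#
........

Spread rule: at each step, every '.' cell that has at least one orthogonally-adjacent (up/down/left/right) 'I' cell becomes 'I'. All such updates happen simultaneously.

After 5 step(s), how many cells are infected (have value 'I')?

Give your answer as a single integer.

Answer: 44

Derivation:
Step 0 (initial): 3 infected
Step 1: +9 new -> 12 infected
Step 2: +13 new -> 25 infected
Step 3: +13 new -> 38 infected
Step 4: +5 new -> 43 infected
Step 5: +1 new -> 44 infected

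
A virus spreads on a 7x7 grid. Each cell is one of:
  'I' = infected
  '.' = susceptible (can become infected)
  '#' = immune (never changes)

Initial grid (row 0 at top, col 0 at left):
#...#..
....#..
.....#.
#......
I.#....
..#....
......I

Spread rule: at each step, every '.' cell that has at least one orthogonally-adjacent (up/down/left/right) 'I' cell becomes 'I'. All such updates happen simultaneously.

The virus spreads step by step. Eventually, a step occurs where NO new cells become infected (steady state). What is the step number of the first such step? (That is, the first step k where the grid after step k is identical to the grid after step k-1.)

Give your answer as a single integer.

Answer: 8

Derivation:
Step 0 (initial): 2 infected
Step 1: +4 new -> 6 infected
Step 2: +6 new -> 12 infected
Step 3: +7 new -> 19 infected
Step 4: +9 new -> 28 infected
Step 5: +7 new -> 35 infected
Step 6: +5 new -> 40 infected
Step 7: +2 new -> 42 infected
Step 8: +0 new -> 42 infected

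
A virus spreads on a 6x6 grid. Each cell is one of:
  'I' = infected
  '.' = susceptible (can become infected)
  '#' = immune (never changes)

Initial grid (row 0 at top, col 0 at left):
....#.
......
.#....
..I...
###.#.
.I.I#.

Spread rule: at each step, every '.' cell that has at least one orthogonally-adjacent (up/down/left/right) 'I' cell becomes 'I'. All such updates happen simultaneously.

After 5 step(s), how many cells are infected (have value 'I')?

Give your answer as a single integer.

Step 0 (initial): 3 infected
Step 1: +6 new -> 9 infected
Step 2: +4 new -> 13 infected
Step 3: +6 new -> 19 infected
Step 4: +6 new -> 25 infected
Step 5: +3 new -> 28 infected

Answer: 28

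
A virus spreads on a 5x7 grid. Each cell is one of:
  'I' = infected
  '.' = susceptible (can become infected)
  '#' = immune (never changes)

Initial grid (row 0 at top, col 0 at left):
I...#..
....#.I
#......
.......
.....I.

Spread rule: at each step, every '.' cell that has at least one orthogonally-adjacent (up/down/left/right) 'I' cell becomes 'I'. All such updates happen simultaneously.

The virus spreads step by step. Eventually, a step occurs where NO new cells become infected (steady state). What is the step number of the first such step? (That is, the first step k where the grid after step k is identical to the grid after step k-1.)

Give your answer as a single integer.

Step 0 (initial): 3 infected
Step 1: +8 new -> 11 infected
Step 2: +7 new -> 18 infected
Step 3: +6 new -> 24 infected
Step 4: +6 new -> 30 infected
Step 5: +2 new -> 32 infected
Step 6: +0 new -> 32 infected

Answer: 6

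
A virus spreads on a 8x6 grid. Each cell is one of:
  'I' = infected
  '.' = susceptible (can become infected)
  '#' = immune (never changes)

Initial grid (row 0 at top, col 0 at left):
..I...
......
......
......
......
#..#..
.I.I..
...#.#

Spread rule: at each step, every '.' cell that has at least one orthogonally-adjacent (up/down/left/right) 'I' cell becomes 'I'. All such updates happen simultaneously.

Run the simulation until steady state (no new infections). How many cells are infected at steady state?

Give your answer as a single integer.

Step 0 (initial): 3 infected
Step 1: +8 new -> 11 infected
Step 2: +12 new -> 23 infected
Step 3: +11 new -> 34 infected
Step 4: +8 new -> 42 infected
Step 5: +2 new -> 44 infected
Step 6: +0 new -> 44 infected

Answer: 44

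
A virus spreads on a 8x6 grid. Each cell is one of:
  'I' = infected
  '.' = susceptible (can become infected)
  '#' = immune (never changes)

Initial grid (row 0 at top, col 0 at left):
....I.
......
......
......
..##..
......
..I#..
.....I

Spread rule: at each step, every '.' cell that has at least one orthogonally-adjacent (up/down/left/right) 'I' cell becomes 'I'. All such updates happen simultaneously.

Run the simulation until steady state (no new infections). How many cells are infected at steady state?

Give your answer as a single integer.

Answer: 45

Derivation:
Step 0 (initial): 3 infected
Step 1: +8 new -> 11 infected
Step 2: +11 new -> 22 infected
Step 3: +10 new -> 32 infected
Step 4: +8 new -> 40 infected
Step 5: +4 new -> 44 infected
Step 6: +1 new -> 45 infected
Step 7: +0 new -> 45 infected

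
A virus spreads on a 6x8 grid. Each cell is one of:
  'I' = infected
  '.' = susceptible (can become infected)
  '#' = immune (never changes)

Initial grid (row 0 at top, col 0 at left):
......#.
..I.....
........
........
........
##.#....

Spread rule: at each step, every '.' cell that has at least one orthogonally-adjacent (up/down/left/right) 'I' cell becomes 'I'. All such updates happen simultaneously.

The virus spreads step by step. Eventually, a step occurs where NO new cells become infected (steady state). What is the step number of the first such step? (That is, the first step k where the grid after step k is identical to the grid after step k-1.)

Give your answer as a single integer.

Step 0 (initial): 1 infected
Step 1: +4 new -> 5 infected
Step 2: +7 new -> 12 infected
Step 3: +8 new -> 20 infected
Step 4: +8 new -> 28 infected
Step 5: +5 new -> 33 infected
Step 6: +5 new -> 38 infected
Step 7: +3 new -> 41 infected
Step 8: +2 new -> 43 infected
Step 9: +1 new -> 44 infected
Step 10: +0 new -> 44 infected

Answer: 10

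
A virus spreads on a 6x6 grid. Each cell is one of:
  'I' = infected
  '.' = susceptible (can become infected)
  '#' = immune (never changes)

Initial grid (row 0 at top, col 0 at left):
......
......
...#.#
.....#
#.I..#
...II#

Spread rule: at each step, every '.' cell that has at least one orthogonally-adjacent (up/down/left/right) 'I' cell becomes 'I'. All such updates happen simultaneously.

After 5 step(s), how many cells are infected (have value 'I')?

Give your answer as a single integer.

Step 0 (initial): 3 infected
Step 1: +5 new -> 8 infected
Step 2: +5 new -> 13 infected
Step 3: +5 new -> 18 infected
Step 4: +5 new -> 23 infected
Step 5: +5 new -> 28 infected

Answer: 28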